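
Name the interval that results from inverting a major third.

minor sixth

Interval numbers invert to sum to nine: 3 + 6 = 9, so a third inverts to a sixth.
The quality also flips — major becomes minor — giving a minor sixth.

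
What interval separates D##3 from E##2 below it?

minor 7th

Descending from D##3 to E##2 is the same interval as ascending E##2 to D##3.
E to D spans seven letter names (E-F-G-A-B-C-D): a seventh.
At 10 semitones, E##2→D##3 falls one short of a major seventh: minor.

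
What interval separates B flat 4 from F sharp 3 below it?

Descending from Bb4 to F#3 is the same interval as ascending F#3 to Bb4.
F to B spans four letter names (F-G-A-B), plus an octave — that makes it an eleventh of some quality.
F#3 to Bb4 spans 16 semitones — one semitone narrower than the perfect eleventh (17) — giving a diminished eleventh.
(Equivalently, a compound diminished fourth: a diminished fourth plus an octave.)

d11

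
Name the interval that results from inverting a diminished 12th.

First reduce the compound diminished twelfth to its simple form, a diminished fifth.
Interval numbers invert to sum to nine: 5 + 4 = 9, so a fifth inverts to a fourth.
Quality inverts too: diminished becomes augmented. That makes the inversion an augmented fourth.

A4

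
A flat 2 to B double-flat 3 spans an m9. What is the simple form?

Each octave removed subtracts seven from the number: 9 − 7 = 2.
So a minor ninth is an octave plus a minor second. The quality is unchanged.

minor second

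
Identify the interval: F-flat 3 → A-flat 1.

m13

Descending from Fb3 to Ab1 is the same interval as ascending Ab1 to Fb3.
A to F spans six letter names (A-B-C-D-E-F), plus an octave — that makes it a thirteenth of some quality.
Ab1 to Fb3 is 20 semitones, a half step short of the major thirteenth (21), so this is minor.
(Equivalently, a compound minor sixth: a minor sixth plus an octave.)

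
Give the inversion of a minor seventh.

major 2nd

The rule of nine gives the new number: 9 − 7 = 2, so a seventh becomes a second.
The quality also flips — minor becomes major — giving a major second.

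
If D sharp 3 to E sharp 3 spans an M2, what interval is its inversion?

minor seventh

The rule of nine gives the new number: 9 − 2 = 7, so a second becomes a seventh.
And major becomes minor under inversion, so we get a minor seventh.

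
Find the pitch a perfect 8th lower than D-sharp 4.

An octave keeps the letter name D, an octave down from D.
A perfect octave spans 12 semitones, so from D#4 the target pitch is D#3.

D-sharp 3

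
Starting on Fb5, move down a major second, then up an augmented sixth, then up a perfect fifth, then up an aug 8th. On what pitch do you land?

G#7

A major second down from Fb5 is Ebb5.
Ebb5 up an augmented sixth → C6 (10 semitones).
A perfect fifth up from C6 is G6.
An augmented octave up from G6 is G#7.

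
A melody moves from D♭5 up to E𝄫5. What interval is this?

D to E spans two letter names (D-E) — that makes it a second of some quality.
Db5 to Ebb5 is 1 semitone, a half step short of the major second (2), so this is minor.

minor 2nd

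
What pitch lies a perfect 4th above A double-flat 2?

The fourth takes the letter from A up to D.
Moving 5 semitones up from Abb2 (the size of a perfect fourth) reaches Dbb3.

D double-flat 3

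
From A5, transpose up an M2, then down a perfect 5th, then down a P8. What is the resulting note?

E4

A major second up from A5 is B5.
Down a perfect fifth from B5: E5 (7 semitones down).
E5 down a perfect octave → E4 (12 semitones).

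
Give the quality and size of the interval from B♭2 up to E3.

B to E spans four letter names (B-C-D-E), so the interval is some kind of fourth.
The perfect fourth is 5 semitones; here we have 6, one semitone wider: augmented.

augmented 4th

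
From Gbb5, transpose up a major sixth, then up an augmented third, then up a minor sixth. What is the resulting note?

Eb7

Up a major sixth from Gbb5: Ebb6 (9 semitones up).
Up an augmented third from Ebb6: G6 (5 semitones up).
A minor sixth up from G6 is Eb7.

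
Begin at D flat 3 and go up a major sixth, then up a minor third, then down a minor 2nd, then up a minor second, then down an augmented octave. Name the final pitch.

D double-flat 3

Up a major sixth from Db3: Bb3 (9 semitones up).
Up a minor third from Bb3: Db4 (3 semitones up).
Db4 down a minor second → C4 (1 semitone).
C4 up a minor second → Db4 (1 semitone).
An augmented octave down from Db4 is Dbb3.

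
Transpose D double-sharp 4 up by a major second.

E double-sharp 4

Two letter names up from D: E.
Moving 2 semitones up from D##4 (the size of a major second) reaches E##4.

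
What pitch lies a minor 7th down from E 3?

F sharp 2

Seven letter names down from E: F.
A minor seventh spans 10 semitones, so from E3 the target pitch is F#2.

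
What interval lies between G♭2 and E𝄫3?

minor sixth

G to E spans six letter names (G-A-B-C-D-E) — that makes it a sixth of some quality.
At 8 semitones, Gb2→Ebb3 falls one short of a major sixth: minor.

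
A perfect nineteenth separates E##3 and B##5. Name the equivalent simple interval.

Take out 2 octaves (14 from the number): 19 − 14 = 5.
So a perfect nineteenth is 2 octaves plus a perfect fifth. The quality is unchanged.

perfect 5th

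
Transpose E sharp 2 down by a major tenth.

The tenth's letter: E down three letter names plus an octave → C.
Moving 16 semitones down from E#2 (the size of a major tenth) reaches C#1.

C sharp 1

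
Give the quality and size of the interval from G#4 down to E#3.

Descending from G#4 to E#3 is the same interval as ascending E#3 to G#4.
E to G spans three letter names (E-F-G), plus an octave — that makes it a tenth of some quality.
At 15 semitones, E#3→G#4 falls one short of a major tenth: minor.
(Equivalently, a compound minor third: a minor third plus an octave.)

m10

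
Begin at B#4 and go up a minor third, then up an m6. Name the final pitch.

A minor third up from B#4 is D#5.
Up a minor sixth from D#5: B5 (8 semitones up).

B5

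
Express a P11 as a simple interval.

Take out an octave (7 from the number): 11 − 7 = 4.
Quality carries through unchanged, so the simple form is a perfect fourth.

P4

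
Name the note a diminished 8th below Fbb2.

Fb1

An octave keeps the letter name F, an octave down from F.
Moving 11 semitones down from Fbb2 (the size of a diminished octave) reaches Fb1.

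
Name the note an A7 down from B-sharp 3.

C 3

The seventh takes the letter from B down to C.
An augmented seventh is 12 semitones; 12 semitones down from B#3 gives C3.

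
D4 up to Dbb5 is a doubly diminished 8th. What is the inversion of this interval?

The rule of nine gives the new number: 9 − 8 = 1, so an octave becomes a unison.
And doubly diminished becomes doubly augmented under inversion, so we get a doubly augmented unison.

doubly augmented unison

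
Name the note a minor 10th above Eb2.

Gb3

The tenth's letter: E up three letter names plus an octave → G.
A minor tenth is 15 semitones; 15 semitones up from Eb2 gives Gb3.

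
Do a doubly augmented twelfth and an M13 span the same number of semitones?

Yes

A doubly augmented twelfth spans 21 semitones, and a major thirteenth also spans 21 semitones — they're enharmonic.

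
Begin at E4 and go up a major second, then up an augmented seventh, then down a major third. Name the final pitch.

A major second up from E4 is F#4.
Up an augmented seventh from F#4: E##5 (12 semitones up).
E##5 down a major third → C##5 (4 semitones).

C##5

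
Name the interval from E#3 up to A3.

E to A spans four letter names (E-F-G-A) — that makes it a fourth of some quality.
The perfect fourth is 5 semitones; here we have 4, one semitone narrower: diminished.

diminished fourth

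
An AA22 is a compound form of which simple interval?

AA8

Take out 2 octaves (14 from the number): 22 − 14 = 8.
Quality carries through unchanged, so the simple form is a doubly augmented octave.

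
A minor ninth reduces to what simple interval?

Each octave removed subtracts seven from the number: 9 − 7 = 2.
Quality carries through unchanged, so the simple form is a minor second.

minor 2nd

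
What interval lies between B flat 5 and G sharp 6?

A6

B to G spans six letter names (B-C-D-E-F-G): a sixth.
A major sixth would be 9 semitones; Bb5 to G#6 is 10, one semitone wider, so the interval is augmented.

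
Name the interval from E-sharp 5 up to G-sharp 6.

m10

E to G spans three letter names (E-F-G), plus an octave — that makes it a tenth of some quality.
E#5 to G#6 is 15 semitones, a half step short of the major tenth (16), so this is minor.
(Equivalently, a compound minor third: a minor third plus an octave.)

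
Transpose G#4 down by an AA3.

Counting three letter names down from G lands on E.
A doubly augmented third is 6 semitones; 6 semitones down from G#4 gives Ebb4.

Ebb4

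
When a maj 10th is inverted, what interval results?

First reduce the compound major tenth to its simple form, a major third.
Interval numbers invert to sum to nine: 3 + 6 = 9, so a third inverts to a sixth.
And major becomes minor under inversion, so we get a minor sixth.

m6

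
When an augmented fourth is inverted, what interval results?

d5

The rule of nine gives the new number: 9 − 4 = 5, so a fourth becomes a fifth.
The quality also flips — augmented becomes diminished — giving a diminished fifth.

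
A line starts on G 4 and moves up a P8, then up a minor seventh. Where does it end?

G4 up a perfect octave → G5 (12 semitones).
Up a minor seventh from G5: F6 (10 semitones up).

F 6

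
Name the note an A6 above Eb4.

C#5

Counting six letter names up from E lands on C.
Moving 10 semitones up from Eb4 (the size of an augmented sixth) reaches C#5.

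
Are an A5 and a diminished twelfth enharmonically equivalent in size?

No

An augmented fifth spans 8 semitones; a diminished twelfth spans 18 semitones. They differ by 10.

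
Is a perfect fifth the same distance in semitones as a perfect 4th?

No

A perfect fifth spans 7 semitones; a perfect fourth spans 5 semitones. They differ by 2.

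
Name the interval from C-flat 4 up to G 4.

C to G spans five letter names (C-D-E-F-G): a fifth.
Cb4 to G4 spans 8 semitones — one semitone wider than the perfect fifth (7) — giving an augmented fifth.

A5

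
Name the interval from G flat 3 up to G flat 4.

perfect octave

G to G is the same letter name, plus an octave: an octave.
The perfect octave spans 12 semitones, and Gb3 to Gb4 is exactly 12 semitones — so this is a perfect octave.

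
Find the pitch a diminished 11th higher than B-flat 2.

E-double-flat 4

Four letters up from B (plus an octave) reaches E.
A diminished eleventh spans 16 semitones, so from Bb2 the target pitch is Ebb4.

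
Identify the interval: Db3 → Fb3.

minor third

D to F spans three letter names (D-E-F): a third.
A major third would be 4 semitones, but Db3 to Fb3 is 3 — one semitone narrower, making it a minor third.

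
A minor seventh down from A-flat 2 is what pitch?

Seven letter names down from A: B.
Moving 10 semitones down from Ab2 (the size of a minor seventh) reaches Bb1.

B-flat 1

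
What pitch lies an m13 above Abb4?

Fbb6

Six letters up from A (plus an octave) reaches F.
Moving 20 semitones up from Abb4 (the size of a minor thirteenth) reaches Fbb6.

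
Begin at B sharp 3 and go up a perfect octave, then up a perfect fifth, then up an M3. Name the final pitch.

Up a perfect octave from B#3: B#4 (12 semitones up).
A perfect fifth up from B#4 is F##5.
A major third up from F##5 is A##5.

A double-sharp 5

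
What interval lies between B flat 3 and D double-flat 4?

B to D spans three letter names (B-C-D), so the interval is some kind of third.
The major third is 4 semitones; here we have 2, two semitones narrower: diminished.

diminished third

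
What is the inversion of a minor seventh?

Inverted interval numbers add to nine, so a seventh pairs with a second (7 + 2 = 9).
Quality inverts too: minor becomes major. That makes the inversion a major second.

major second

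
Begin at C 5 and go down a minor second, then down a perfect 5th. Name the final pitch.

E 4

Down a minor second from C5: B4 (1 semitone down).
B4 down a perfect fifth → E4 (7 semitones).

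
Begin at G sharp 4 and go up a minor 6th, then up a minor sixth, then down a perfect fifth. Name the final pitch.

G#4 up a minor sixth → E5 (8 semitones).
A minor sixth up from E5 is C6.
Down a perfect fifth from C6: F5 (7 semitones down).

F 5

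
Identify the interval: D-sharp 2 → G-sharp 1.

perfect fifth

Descending from D#2 to G#1 is the same interval as ascending G#1 to D#2.
G to D spans five letter names (G-A-B-C-D) — that makes it a fifth of some quality.
The perfect fifth spans 7 semitones, and G#1 to D#2 is exactly 7 semitones — so this is a perfect fifth.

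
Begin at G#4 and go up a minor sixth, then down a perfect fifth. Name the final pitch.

Up a minor sixth from G#4: E5 (8 semitones up).
A perfect fifth down from E5 is A4.

A4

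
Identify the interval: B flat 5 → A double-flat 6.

B to A spans seven letter names (B-C-D-E-F-G-A), so the interval is some kind of seventh.
A major seventh would be 11 semitones; Bb5 to Abb6 is 9, two semitones narrower, so the interval is diminished.

diminished seventh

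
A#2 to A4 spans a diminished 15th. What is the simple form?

Subtracting seven from the interval number removes an octave: 15 − 7 = 8.
So a diminished fifteenth is an octave plus a diminished octave. The quality is unchanged.

diminished 8th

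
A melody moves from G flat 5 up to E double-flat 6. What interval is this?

m6

G to E spans six letter names (G-A-B-C-D-E): a sixth.
Gb5 to Ebb6 is 8 semitones, a half step short of the major sixth (9), so this is minor.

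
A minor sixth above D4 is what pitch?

Bb4

Counting six letter names up from D lands on B.
Moving 8 semitones up from D4 (the size of a minor sixth) reaches Bb4.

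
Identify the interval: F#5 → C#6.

perfect fifth

F to C spans five letter names (F-G-A-B-C), so the interval is some kind of fifth.
Counting semitones, F#5→C#6 is 7, which is the perfect fifth.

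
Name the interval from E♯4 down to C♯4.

Descending from E#4 to C#4 is the same interval as ascending C#4 to E#4.
C to E spans three letter names (C-D-E): a third.
C#4 to E#4 is 4 semitones, matching the major third exactly, so the quality is major.

major third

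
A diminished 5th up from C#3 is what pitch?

G3

Counting five letter names up from C lands on G.
Moving 6 semitones up from C#3 (the size of a diminished fifth) reaches G3.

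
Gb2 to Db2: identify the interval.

Descending from Gb2 to Db2 is the same interval as ascending Db2 to Gb2.
D to G spans four letter names (D-E-F-G) — that makes it a fourth of some quality.
The perfect fourth spans 5 semitones, and Db2 to Gb2 is exactly 5 semitones — so this is a perfect fourth.

perfect fourth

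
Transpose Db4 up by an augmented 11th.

G5

Counting four letter names plus an octave up from D lands on G.
An augmented eleventh is 18 semitones; 18 semitones up from Db4 gives G5.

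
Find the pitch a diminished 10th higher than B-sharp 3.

The tenth's letter: B up three letter names plus an octave → D.
A diminished tenth spans 14 semitones, so from B#3 the target pitch is D5.

D 5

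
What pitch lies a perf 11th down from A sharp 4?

E sharp 3

The eleventh's letter: A down four letter names plus an octave → E.
A perfect eleventh spans 17 semitones, so from A#4 the target pitch is E#3.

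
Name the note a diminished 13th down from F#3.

A##1

Counting six letter names plus an octave down from F lands on A.
Moving 19 semitones down from F#3 (the size of a diminished thirteenth) reaches A##1.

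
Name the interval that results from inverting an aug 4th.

Inverted interval numbers add to nine, so a fourth pairs with a fifth (4 + 5 = 9).
Quality inverts too: augmented becomes diminished. That makes the inversion a diminished fifth.

diminished 5th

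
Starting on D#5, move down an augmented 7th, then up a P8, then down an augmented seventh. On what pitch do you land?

D#5 down an augmented seventh → Eb4 (12 semitones).
Eb4 up a perfect octave → Eb5 (12 semitones).
Eb5 down an augmented seventh → Fbb4 (12 semitones).

Fbb4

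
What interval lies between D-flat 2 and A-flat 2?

perfect fifth

D to A spans five letter names (D-E-F-G-A) — that makes it a fifth of some quality.
The perfect fifth spans 7 semitones, and Db2 to Ab2 is exactly 7 semitones — so this is a perfect fifth.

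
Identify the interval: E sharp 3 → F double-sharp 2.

Descending from E#3 to F##2 is the same interval as ascending F##2 to E#3.
F to E spans seven letter names (F-G-A-B-C-D-E), so the interval is some kind of seventh.
A major seventh would be 11 semitones, but F##2 to E#3 is 10 — one semitone narrower, making it a minor seventh.

minor seventh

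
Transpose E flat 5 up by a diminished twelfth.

B double-flat 6

Five letters up from E (plus an octave) reaches B.
A diminished twelfth is 18 semitones; 18 semitones up from Eb5 gives Bbb6.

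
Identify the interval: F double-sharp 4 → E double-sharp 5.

major seventh

F to E spans seven letter names (F-G-A-B-C-D-E), so the interval is some kind of seventh.
Counting semitones, F##4→E##5 is 11, which is the major seventh.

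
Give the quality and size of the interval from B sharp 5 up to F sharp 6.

B to F spans five letter names (B-C-D-E-F), so the interval is some kind of fifth.
B#5 to F#6 spans 6 semitones — one semitone narrower than the perfect fifth (7) — giving a diminished fifth.

diminished 5th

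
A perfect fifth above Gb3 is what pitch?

Db4

Counting five letter names up from G lands on D.
A perfect fifth spans 7 semitones, so from Gb3 the target pitch is Db4.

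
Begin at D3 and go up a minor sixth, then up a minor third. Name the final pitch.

D3 up a minor sixth → Bb3 (8 semitones).
Bb3 up a minor third → Db4 (3 semitones).

Db4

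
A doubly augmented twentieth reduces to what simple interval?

AA6

Each octave removed subtracts seven from the number: 20 − 14 = 6.
Quality carries through unchanged, so the simple form is a doubly augmented sixth.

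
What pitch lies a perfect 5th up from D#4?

A#4

Counting five letter names up from D lands on A.
A perfect fifth is 7 semitones; 7 semitones up from D#4 gives A#4.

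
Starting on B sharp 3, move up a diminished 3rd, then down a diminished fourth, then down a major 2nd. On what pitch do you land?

G sharp 3

Up a diminished third from B#3: D4 (2 semitones up).
A diminished fourth down from D4 is A#3.
A#3 down a major second → G#3 (2 semitones).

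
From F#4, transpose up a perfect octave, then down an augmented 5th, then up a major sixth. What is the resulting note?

F#4 up a perfect octave → F#5 (12 semitones).
F#5 down an augmented fifth → Bb4 (8 semitones).
A major sixth up from Bb4 is G5.

G5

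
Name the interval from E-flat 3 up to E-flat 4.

E to E is the same letter name, plus an octave: an octave.
The perfect octave spans 12 semitones, and Eb3 to Eb4 is exactly 12 semitones — so this is a perfect octave.

perfect 8th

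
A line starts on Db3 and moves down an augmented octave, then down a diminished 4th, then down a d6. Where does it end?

C#1

Db3 down an augmented octave → Dbb2 (13 semitones).
Dbb2 down a diminished fourth → Ab1 (4 semitones).
Ab1 down a diminished sixth → C#1 (7 semitones).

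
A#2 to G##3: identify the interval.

A to G spans seven letter names (A-B-C-D-E-F-G): a seventh.
A#2 to G##3 is 11 semitones, matching the major seventh exactly, so the quality is major.

M7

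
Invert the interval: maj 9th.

First reduce the compound major ninth to its simple form, a major second.
Interval numbers invert to sum to nine: 2 + 7 = 9, so a second inverts to a seventh.
And major becomes minor under inversion, so we get a minor seventh.

minor 7th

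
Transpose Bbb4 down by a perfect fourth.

Fb4

Counting four letter names down from B lands on F.
A perfect fourth spans 5 semitones, so from Bbb4 the target pitch is Fb4.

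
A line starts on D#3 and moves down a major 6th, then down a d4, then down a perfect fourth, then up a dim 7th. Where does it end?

F#2

A major sixth down from D#3 is F#2.
Down a diminished fourth from F#2: C##2 (4 semitones down).
A perfect fourth down from C##2 is G##1.
Up a diminished seventh from G##1: F#2 (9 semitones up).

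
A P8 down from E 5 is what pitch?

An octave keeps the letter name E, an octave down from E.
A perfect octave spans 12 semitones, so from E5 the target pitch is E4.

E 4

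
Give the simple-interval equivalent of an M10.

major third

Subtracting seven from the interval number removes an octave: 10 − 7 = 3.
Quality carries through unchanged, so the simple form is a major third.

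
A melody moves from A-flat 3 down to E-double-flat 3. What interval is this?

augmented fourth

Descending from Ab3 to Ebb3 is the same interval as ascending Ebb3 to Ab3.
E to A spans four letter names (E-F-G-A): a fourth.
Ebb3 to Ab3 spans 6 semitones — one semitone wider than the perfect fourth (5) — giving an augmented fourth.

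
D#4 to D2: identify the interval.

Descending from D#4 to D2 is the same interval as ascending D2 to D#4.
D to D is the same letter name, plus 2 octaves — that makes it a fifteenth of some quality.
A perfect fifteenth would be 24 semitones; D2 to D#4 is 25, one semitone wider, so the interval is augmented.
(Equivalently, a compound augmented octave: an augmented octave plus an octave.)

augmented fifteenth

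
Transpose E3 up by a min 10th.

G4

Three letters up from E (plus an octave) reaches G.
A minor tenth is 15 semitones; 15 semitones up from E3 gives G4.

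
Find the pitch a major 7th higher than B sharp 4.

A double-sharp 5

The seventh takes the letter from B up to A.
A major seventh is 11 semitones; 11 semitones up from B#4 gives A##5.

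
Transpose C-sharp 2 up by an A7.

B-double-sharp 2

Counting seven letter names up from C lands on B.
An augmented seventh spans 12 semitones, so from C#2 the target pitch is B##2.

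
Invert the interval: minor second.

The rule of nine gives the new number: 9 − 2 = 7, so a second becomes a seventh.
Quality inverts too: minor becomes major. That makes the inversion a major seventh.

major 7th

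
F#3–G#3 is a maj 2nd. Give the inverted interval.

The rule of nine gives the new number: 9 − 2 = 7, so a second becomes a seventh.
The quality also flips — major becomes minor — giving a minor seventh.

m7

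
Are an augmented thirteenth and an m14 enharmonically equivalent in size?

An augmented thirteenth spans 22 semitones, and a minor fourteenth also spans 22 semitones — they're enharmonic.

Yes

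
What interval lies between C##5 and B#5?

C to B spans seven letter names (C-D-E-F-G-A-B), so the interval is some kind of seventh.
At 10 semitones, C##5→B#5 falls one short of a major seventh: minor.

m7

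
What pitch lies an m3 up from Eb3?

The third takes the letter from E up to G.
A minor third is 3 semitones; 3 semitones up from Eb3 gives Gb3.

Gb3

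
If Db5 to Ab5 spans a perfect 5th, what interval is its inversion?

perfect fourth

Inverted interval numbers add to nine, so a fifth pairs with a fourth (5 + 4 = 9).
Quality inverts too: perfect stays perfect. That makes the inversion a perfect fourth.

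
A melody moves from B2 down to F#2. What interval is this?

Descending from B2 to F#2 is the same interval as ascending F#2 to B2.
F to B spans four letter names (F-G-A-B): a fourth.
F#2 to B2 is 5 semitones, matching the perfect fourth exactly, so the quality is perfect.

perfect fourth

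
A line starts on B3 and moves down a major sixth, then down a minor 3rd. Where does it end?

Down a major sixth from B3: D3 (9 semitones down).
A minor third down from D3 is B2.

B2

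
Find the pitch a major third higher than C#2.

E#2

Three letter names up from C: E.
A major third is 4 semitones; 4 semitones up from C#2 gives E#2.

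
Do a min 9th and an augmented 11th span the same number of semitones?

No

A minor ninth spans 13 semitones; an augmented eleventh spans 18 semitones. They differ by 5.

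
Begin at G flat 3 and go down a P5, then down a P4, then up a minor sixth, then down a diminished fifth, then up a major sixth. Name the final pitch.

F 3

Down a perfect fifth from Gb3: Cb3 (7 semitones down).
Down a perfect fourth from Cb3: Gb2 (5 semitones down).
A minor sixth up from Gb2 is Ebb3.
A diminished fifth down from Ebb3 is Ab2.
A major sixth up from Ab2 is F3.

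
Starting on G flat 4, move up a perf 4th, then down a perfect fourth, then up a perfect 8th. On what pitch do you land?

G flat 5

Gb4 up a perfect fourth → Cb5 (5 semitones).
A perfect fourth down from Cb5 is Gb4.
Up a perfect octave from Gb4: Gb5 (12 semitones up).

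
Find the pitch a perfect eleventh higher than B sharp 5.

E sharp 7

Counting four letter names plus an octave up from B lands on E.
A perfect eleventh spans 17 semitones, so from B#5 the target pitch is E#7.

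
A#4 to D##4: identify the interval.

Descending from A#4 to D##4 is the same interval as ascending D##4 to A#4.
D to A spans five letter names (D-E-F-G-A), so the interval is some kind of fifth.
A perfect fifth would be 7 semitones; D##4 to A#4 is 6, one semitone narrower, so the interval is diminished.

d5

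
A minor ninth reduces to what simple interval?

minor 2nd

Each octave removed subtracts seven from the number: 9 − 7 = 2.
So a minor ninth is an octave plus a minor second. The quality is unchanged.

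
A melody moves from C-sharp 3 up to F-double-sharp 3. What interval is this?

C to F spans four letter names (C-D-E-F): a fourth.
The perfect fourth is 5 semitones; here we have 6, one semitone wider: augmented.

augmented fourth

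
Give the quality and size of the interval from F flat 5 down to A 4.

Descending from Fb5 to A4 is the same interval as ascending A4 to Fb5.
A to F spans six letter names (A-B-C-D-E-F): a sixth.
A4 to Fb5 spans 7 semitones — two semitones narrower than the major sixth (9) — giving a diminished sixth.

diminished sixth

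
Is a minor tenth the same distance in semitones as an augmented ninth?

Yes

A minor tenth spans 15 semitones, and an augmented ninth also spans 15 semitones — they're enharmonic.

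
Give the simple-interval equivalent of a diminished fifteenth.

d8

Subtracting seven from the interval number removes an octave: 15 − 7 = 8.
Quality carries through unchanged, so the simple form is a diminished octave.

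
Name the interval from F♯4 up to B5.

F to B spans four letter names (F-G-A-B), plus an octave, so the interval is some kind of eleventh.
F#4 to B5 is 17 semitones, matching the perfect eleventh exactly, so the quality is perfect.
(Equivalently, a compound perfect fourth: a perfect fourth plus an octave.)

perfect 11th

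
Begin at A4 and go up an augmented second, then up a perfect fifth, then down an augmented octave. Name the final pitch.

Up an augmented second from A4: B#4 (3 semitones up).
B#4 up a perfect fifth → F##5 (7 semitones).
Down an augmented octave from F##5: F#4 (13 semitones down).

F#4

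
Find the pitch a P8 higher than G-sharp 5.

G-sharp 6

For an octave the letter name doesn't change: still G, an octave up.
A perfect octave spans 12 semitones, so from G#5 the target pitch is G#6.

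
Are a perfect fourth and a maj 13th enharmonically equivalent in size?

No

A perfect fourth is 5 semitones but a major thirteenth is 21 semitones — different sizes.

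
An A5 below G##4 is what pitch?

C#4

The fifth takes the letter from G down to C.
An augmented fifth spans 8 semitones, so from G##4 the target pitch is C#4.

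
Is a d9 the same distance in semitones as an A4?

No

A diminished ninth is 12 semitones but an augmented fourth is 6 semitones — different sizes.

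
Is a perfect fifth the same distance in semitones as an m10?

A perfect fifth is 7 semitones but a minor tenth is 15 semitones — different sizes.

No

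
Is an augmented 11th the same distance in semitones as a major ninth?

No

An augmented eleventh is 18 semitones but a major ninth is 14 semitones — different sizes.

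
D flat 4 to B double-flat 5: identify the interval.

minor thirteenth

D to B spans six letter names (D-E-F-G-A-B), plus an octave, so the interval is some kind of thirteenth.
At 20 semitones, Db4→Bbb5 falls one short of a major thirteenth: minor.
(Equivalently, a compound minor sixth: a minor sixth plus an octave.)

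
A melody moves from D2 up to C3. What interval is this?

D to C spans seven letter names (D-E-F-G-A-B-C) — that makes it a seventh of some quality.
A major seventh would be 11 semitones, but D2 to C3 is 10 — one semitone narrower, making it a minor seventh.

m7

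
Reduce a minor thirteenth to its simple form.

Each octave removed subtracts seven from the number: 13 − 7 = 6.
That makes a minor thirteenth a compound minor sixth — an octave plus a minor sixth.

m6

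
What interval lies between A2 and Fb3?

A to F spans six letter names (A-B-C-D-E-F), so the interval is some kind of sixth.
The major sixth is 9 semitones; here we have 7, two semitones narrower: diminished.

diminished 6th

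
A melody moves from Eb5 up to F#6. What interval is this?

E to F spans two letter names (E-F), plus an octave: a ninth.
Eb5 to F#6 spans 15 semitones — one semitone wider than the major ninth (14) — giving an augmented ninth.
(Equivalently, a compound augmented second: an augmented second plus an octave.)

A9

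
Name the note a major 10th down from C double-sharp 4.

A sharp 2

Counting three letter names plus an octave down from C lands on A.
A major tenth is 16 semitones; 16 semitones down from C##4 gives A#2.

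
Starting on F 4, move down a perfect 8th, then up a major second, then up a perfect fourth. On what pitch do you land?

A perfect octave down from F4 is F3.
F3 up a major second → G3 (2 semitones).
Up a perfect fourth from G3: C4 (5 semitones up).

C 4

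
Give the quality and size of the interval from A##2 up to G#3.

d7

A to G spans seven letter names (A-B-C-D-E-F-G), so the interval is some kind of seventh.
A##2 to G#3 spans 9 semitones — two semitones narrower than the major seventh (11) — giving a diminished seventh.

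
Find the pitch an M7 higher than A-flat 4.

Seven letter names up from A: G.
A major seventh is 11 semitones; 11 semitones up from Ab4 gives G5.

G 5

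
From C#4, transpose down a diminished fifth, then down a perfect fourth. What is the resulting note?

C#4 down a diminished fifth → F##3 (6 semitones).
A perfect fourth down from F##3 is C##3.

C##3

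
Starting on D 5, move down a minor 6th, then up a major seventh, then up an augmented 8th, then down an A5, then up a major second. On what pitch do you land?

B sharp 5

Down a minor sixth from D5: F#4 (8 semitones down).
A major seventh up from F#4 is E#5.
Up an augmented octave from E#5: E##6 (13 semitones up).
E##6 down an augmented fifth → A#5 (8 semitones).
A major second up from A#5 is B#5.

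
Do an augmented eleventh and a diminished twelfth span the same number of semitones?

An augmented eleventh spans 18 semitones, and a diminished twelfth also spans 18 semitones — they're enharmonic.

Yes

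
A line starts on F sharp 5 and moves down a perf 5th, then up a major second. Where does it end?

A perfect fifth down from F#5 is B4.
A major second up from B4 is C#5.

C sharp 5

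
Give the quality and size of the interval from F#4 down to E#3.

Descending from F#4 to E#3 is the same interval as ascending E#3 to F#4.
E to F spans two letter names (E-F), plus an octave — that makes it a ninth of some quality.
E#3 to F#4 is 13 semitones, a half step short of the major ninth (14), so this is minor.
(Equivalently, a compound minor second: a minor second plus an octave.)

minor 9th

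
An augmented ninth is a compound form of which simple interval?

A2

Subtracting seven from the interval number removes an octave: 9 − 7 = 2.
So an augmented ninth is an octave plus an augmented second. The quality is unchanged.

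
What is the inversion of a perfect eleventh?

First reduce the compound perfect eleventh to its simple form, a perfect fourth.
Inverted interval numbers add to nine, so a fourth pairs with a fifth (4 + 5 = 9).
Quality inverts too: perfect stays perfect. That makes the inversion a perfect fifth.

P5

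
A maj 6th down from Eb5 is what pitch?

Gb4

The sixth takes the letter from E down to G.
A major sixth is 9 semitones; 9 semitones down from Eb5 gives Gb4.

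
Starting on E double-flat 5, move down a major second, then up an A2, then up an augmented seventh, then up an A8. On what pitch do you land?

Down a major second from Ebb5: Dbb5 (2 semitones down).
Dbb5 up an augmented second → Eb5 (3 semitones).
Eb5 up an augmented seventh → D#6 (12 semitones).
Up an augmented octave from D#6: D##7 (13 semitones up).

D double-sharp 7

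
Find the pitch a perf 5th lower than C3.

Five letter names down from C: F.
A perfect fifth is 7 semitones; 7 semitones down from C3 gives F2.

F2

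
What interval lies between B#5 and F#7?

B to F spans five letter names (B-C-D-E-F), plus an octave: a twelfth.
A perfect twelfth would be 19 semitones; B#5 to F#7 is 18, one semitone narrower, so the interval is diminished.
(Equivalently, a compound diminished fifth: a diminished fifth plus an octave.)

d12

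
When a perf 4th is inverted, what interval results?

Interval numbers invert to sum to nine: 4 + 5 = 9, so a fourth inverts to a fifth.
The quality also flips — perfect stays perfect — giving a perfect fifth.

perfect 5th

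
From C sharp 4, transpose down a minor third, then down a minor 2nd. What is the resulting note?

G double-sharp 3

C#4 down a minor third → A#3 (3 semitones).
A minor second down from A#3 is G##3.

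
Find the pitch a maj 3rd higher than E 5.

Counting three letter names up from E lands on G.
A major third spans 4 semitones, so from E5 the target pitch is G#5.

G sharp 5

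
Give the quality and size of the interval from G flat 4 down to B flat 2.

m13

Descending from Gb4 to Bb2 is the same interval as ascending Bb2 to Gb4.
B to G spans six letter names (B-C-D-E-F-G), plus an octave, so the interval is some kind of thirteenth.
A major thirteenth would be 21 semitones, but Bb2 to Gb4 is 20 — one semitone narrower, making it a minor thirteenth.
(Equivalently, a compound minor sixth: a minor sixth plus an octave.)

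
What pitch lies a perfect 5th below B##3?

E##3

Five letter names down from B: E.
Moving 7 semitones down from B##3 (the size of a perfect fifth) reaches E##3.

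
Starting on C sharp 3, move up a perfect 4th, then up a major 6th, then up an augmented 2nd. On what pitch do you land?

C#3 up a perfect fourth → F#3 (5 semitones).
Up a major sixth from F#3: D#4 (9 semitones up).
D#4 up an augmented second → E##4 (3 semitones).

E double-sharp 4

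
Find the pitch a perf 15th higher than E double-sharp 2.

E double-sharp 4

The letter stays E (same as the start), shifted two octaves up.
A perfect fifteenth is 24 semitones; 24 semitones up from E##2 gives E##4.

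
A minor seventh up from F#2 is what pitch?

The seventh takes the letter from F up to E.
A minor seventh spans 10 semitones, so from F#2 the target pitch is E3.

E3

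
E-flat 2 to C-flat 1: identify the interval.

major tenth

Descending from Eb2 to Cb1 is the same interval as ascending Cb1 to Eb2.
C to E spans three letter names (C-D-E), plus an octave, so the interval is some kind of tenth.
The major tenth spans 16 semitones, and Cb1 to Eb2 is exactly 16 semitones — so this is a major tenth.
(Equivalently, a compound major third: a major third plus an octave.)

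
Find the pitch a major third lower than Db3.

Bbb2

Counting three letter names down from D lands on B.
A major third spans 4 semitones, so from Db3 the target pitch is Bbb2.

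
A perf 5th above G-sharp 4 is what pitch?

D-sharp 5

Counting five letter names up from G lands on D.
Moving 7 semitones up from G#4 (the size of a perfect fifth) reaches D#5.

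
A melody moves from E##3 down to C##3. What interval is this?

Descending from E##3 to C##3 is the same interval as ascending C##3 to E##3.
C to E spans three letter names (C-D-E): a third.
Counting semitones, C##3→E##3 is 4, which is the major third.

major third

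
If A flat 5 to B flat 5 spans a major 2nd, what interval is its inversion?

minor seventh

Interval numbers invert to sum to nine: 2 + 7 = 9, so a second inverts to a seventh.
And major becomes minor under inversion, so we get a minor seventh.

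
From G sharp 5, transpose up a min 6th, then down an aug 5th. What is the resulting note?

A flat 5

Up a minor sixth from G#5: E6 (8 semitones up).
E6 down an augmented fifth → Ab5 (8 semitones).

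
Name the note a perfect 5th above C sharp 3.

G sharp 3

Counting five letter names up from C lands on G.
A perfect fifth is 7 semitones; 7 semitones up from C#3 gives G#3.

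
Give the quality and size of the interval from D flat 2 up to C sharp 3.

D to C spans seven letter names (D-E-F-G-A-B-C), so the interval is some kind of seventh.
Db2 to C#3 spans 12 semitones — one semitone wider than the major seventh (11) — giving an augmented seventh.

augmented 7th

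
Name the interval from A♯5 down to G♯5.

major second

Descending from A#5 to G#5 is the same interval as ascending G#5 to A#5.
G to A spans two letter names (G-A), so the interval is some kind of second.
Counting semitones, G#5→A#5 is 2, which is the major second.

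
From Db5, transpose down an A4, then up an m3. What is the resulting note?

Down an augmented fourth from Db5: Abb4 (6 semitones down).
Up a minor third from Abb4: Cbb5 (3 semitones up).

Cbb5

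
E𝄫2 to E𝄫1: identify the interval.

P8

Descending from Ebb2 to Ebb1 is the same interval as ascending Ebb1 to Ebb2.
E to E is the same letter name, plus an octave, so the interval is some kind of octave.
Ebb1 to Ebb2 is 12 semitones, matching the perfect octave exactly, so the quality is perfect.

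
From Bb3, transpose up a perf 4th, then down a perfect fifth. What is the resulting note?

Up a perfect fourth from Bb3: Eb4 (5 semitones up).
A perfect fifth down from Eb4 is Ab3.

Ab3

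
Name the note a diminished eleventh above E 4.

A flat 5

Counting four letter names plus an octave up from E lands on A.
A diminished eleventh is 16 semitones; 16 semitones up from E4 gives Ab5.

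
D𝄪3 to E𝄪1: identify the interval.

m14

Descending from D##3 to E##1 is the same interval as ascending E##1 to D##3.
E to D spans seven letter names (E-F-G-A-B-C-D), plus an octave — that makes it a fourteenth of some quality.
A major fourteenth would be 23 semitones, but E##1 to D##3 is 22 — one semitone narrower, making it a minor fourteenth.
(Equivalently, a compound minor seventh: a minor seventh plus an octave.)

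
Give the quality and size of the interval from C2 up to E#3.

augmented tenth

C to E spans three letter names (C-D-E), plus an octave, so the interval is some kind of tenth.
A major tenth would be 16 semitones; C2 to E#3 is 17, one semitone wider, so the interval is augmented.
(Equivalently, a compound augmented third: an augmented third plus an octave.)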